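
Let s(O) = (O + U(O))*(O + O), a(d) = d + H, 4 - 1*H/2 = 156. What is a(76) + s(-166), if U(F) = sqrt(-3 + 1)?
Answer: 54884 - 332*I*sqrt(2) ≈ 54884.0 - 469.52*I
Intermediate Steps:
U(F) = I*sqrt(2) (U(F) = sqrt(-2) = I*sqrt(2))
H = -304 (H = 8 - 2*156 = 8 - 312 = -304)
a(d) = -304 + d (a(d) = d - 304 = -304 + d)
s(O) = 2*O*(O + I*sqrt(2)) (s(O) = (O + I*sqrt(2))*(O + O) = (O + I*sqrt(2))*(2*O) = 2*O*(O + I*sqrt(2)))
a(76) + s(-166) = (-304 + 76) + 2*(-166)*(-166 + I*sqrt(2)) = -228 + (55112 - 332*I*sqrt(2)) = 54884 - 332*I*sqrt(2)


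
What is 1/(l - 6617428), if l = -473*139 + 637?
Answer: -1/6682538 ≈ -1.4964e-7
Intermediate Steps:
l = -65110 (l = -65747 + 637 = -65110)
1/(l - 6617428) = 1/(-65110 - 6617428) = 1/(-6682538) = -1/6682538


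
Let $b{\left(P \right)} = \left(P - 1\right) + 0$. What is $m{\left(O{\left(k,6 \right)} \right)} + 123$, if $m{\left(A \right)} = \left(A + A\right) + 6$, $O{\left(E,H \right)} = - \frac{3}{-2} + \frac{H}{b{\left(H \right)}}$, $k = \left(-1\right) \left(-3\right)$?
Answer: $\frac{672}{5} \approx 134.4$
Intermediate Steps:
$b{\left(P \right)} = -1 + P$ ($b{\left(P \right)} = \left(-1 + P\right) + 0 = -1 + P$)
$k = 3$
$O{\left(E,H \right)} = \frac{3}{2} + \frac{H}{-1 + H}$ ($O{\left(E,H \right)} = - \frac{3}{-2} + \frac{H}{-1 + H} = \left(-3\right) \left(- \frac{1}{2}\right) + \frac{H}{-1 + H} = \frac{3}{2} + \frac{H}{-1 + H}$)
$m{\left(A \right)} = 6 + 2 A$ ($m{\left(A \right)} = 2 A + 6 = 6 + 2 A$)
$m{\left(O{\left(k,6 \right)} \right)} + 123 = \left(6 + 2 \frac{-3 + 5 \cdot 6}{2 \left(-1 + 6\right)}\right) + 123 = \left(6 + 2 \frac{-3 + 30}{2 \cdot 5}\right) + 123 = \left(6 + 2 \cdot \frac{1}{2} \cdot \frac{1}{5} \cdot 27\right) + 123 = \left(6 + 2 \cdot \frac{27}{10}\right) + 123 = \left(6 + \frac{27}{5}\right) + 123 = \frac{57}{5} + 123 = \frac{672}{5}$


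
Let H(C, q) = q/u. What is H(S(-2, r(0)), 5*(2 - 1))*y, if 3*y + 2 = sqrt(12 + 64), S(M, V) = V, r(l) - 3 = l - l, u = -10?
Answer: 1/3 - sqrt(19)/3 ≈ -1.1196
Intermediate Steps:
r(l) = 3 (r(l) = 3 + (l - l) = 3 + 0 = 3)
H(C, q) = -q/10 (H(C, q) = q/(-10) = q*(-1/10) = -q/10)
y = -2/3 + 2*sqrt(19)/3 (y = -2/3 + sqrt(12 + 64)/3 = -2/3 + sqrt(76)/3 = -2/3 + (2*sqrt(19))/3 = -2/3 + 2*sqrt(19)/3 ≈ 2.2393)
H(S(-2, r(0)), 5*(2 - 1))*y = (-(2 - 1)/2)*(-2/3 + 2*sqrt(19)/3) = (-1/2)*(-2/3 + 2*sqrt(19)/3) = (-1/10*5)*(-2/3 + 2*sqrt(19)/3) = -(-2/3 + 2*sqrt(19)/3)/2 = 1/3 - sqrt(19)/3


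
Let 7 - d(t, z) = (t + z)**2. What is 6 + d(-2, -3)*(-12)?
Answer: 222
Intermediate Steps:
d(t, z) = 7 - (t + z)**2
6 + d(-2, -3)*(-12) = 6 + (7 - (-2 - 3)**2)*(-12) = 6 + (7 - 1*(-5)**2)*(-12) = 6 + (7 - 1*25)*(-12) = 6 + (7 - 25)*(-12) = 6 - 18*(-12) = 6 + 216 = 222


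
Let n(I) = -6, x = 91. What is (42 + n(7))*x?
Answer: 3276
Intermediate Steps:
(42 + n(7))*x = (42 - 6)*91 = 36*91 = 3276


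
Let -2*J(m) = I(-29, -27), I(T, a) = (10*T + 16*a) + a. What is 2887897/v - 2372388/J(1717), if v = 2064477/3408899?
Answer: 7363771866434695/1546293273 ≈ 4.7622e+6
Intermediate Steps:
I(T, a) = 10*T + 17*a
J(m) = 749/2 (J(m) = -(10*(-29) + 17*(-27))/2 = -(-290 - 459)/2 = -1/2*(-749) = 749/2)
v = 2064477/3408899 (v = 2064477*(1/3408899) = 2064477/3408899 ≈ 0.60561)
2887897/v - 2372388/J(1717) = 2887897/(2064477/3408899) - 2372388/749/2 = 2887897*(3408899/2064477) - 2372388*2/749 = 9844549195403/2064477 - 4744776/749 = 7363771866434695/1546293273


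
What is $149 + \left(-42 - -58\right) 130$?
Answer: $2229$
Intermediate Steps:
$149 + \left(-42 - -58\right) 130 = 149 + \left(-42 + 58\right) 130 = 149 + 16 \cdot 130 = 149 + 2080 = 2229$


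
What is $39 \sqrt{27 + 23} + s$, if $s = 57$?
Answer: $57 + 195 \sqrt{2} \approx 332.77$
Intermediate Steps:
$39 \sqrt{27 + 23} + s = 39 \sqrt{27 + 23} + 57 = 39 \sqrt{50} + 57 = 39 \cdot 5 \sqrt{2} + 57 = 195 \sqrt{2} + 57 = 57 + 195 \sqrt{2}$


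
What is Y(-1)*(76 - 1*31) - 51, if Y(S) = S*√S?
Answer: -51 - 45*I ≈ -51.0 - 45.0*I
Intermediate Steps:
Y(S) = S^(3/2)
Y(-1)*(76 - 1*31) - 51 = (-1)^(3/2)*(76 - 1*31) - 51 = (-I)*(76 - 31) - 51 = -I*45 - 51 = -45*I - 51 = -51 - 45*I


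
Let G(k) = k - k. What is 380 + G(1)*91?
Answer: 380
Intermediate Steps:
G(k) = 0
380 + G(1)*91 = 380 + 0*91 = 380 + 0 = 380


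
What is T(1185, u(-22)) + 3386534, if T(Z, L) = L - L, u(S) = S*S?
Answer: 3386534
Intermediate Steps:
u(S) = S²
T(Z, L) = 0
T(1185, u(-22)) + 3386534 = 0 + 3386534 = 3386534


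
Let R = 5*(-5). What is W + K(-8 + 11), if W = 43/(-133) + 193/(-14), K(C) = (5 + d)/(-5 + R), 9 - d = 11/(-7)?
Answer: -4169/285 ≈ -14.628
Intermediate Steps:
R = -25
d = 74/7 (d = 9 - 11/(-7) = 9 - 11*(-1)/7 = 9 - 1*(-11/7) = 9 + 11/7 = 74/7 ≈ 10.571)
K(C) = -109/210 (K(C) = (5 + 74/7)/(-5 - 25) = (109/7)/(-30) = (109/7)*(-1/30) = -109/210)
W = -3753/266 (W = 43*(-1/133) + 193*(-1/14) = -43/133 - 193/14 = -3753/266 ≈ -14.109)
W + K(-8 + 11) = -3753/266 - 109/210 = -4169/285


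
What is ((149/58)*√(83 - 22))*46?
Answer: 3427*√61/29 ≈ 922.96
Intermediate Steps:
((149/58)*√(83 - 22))*46 = ((149*(1/58))*√61)*46 = (149*√61/58)*46 = 3427*√61/29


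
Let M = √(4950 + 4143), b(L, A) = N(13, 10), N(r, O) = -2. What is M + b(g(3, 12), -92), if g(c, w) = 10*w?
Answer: -2 + √9093 ≈ 93.357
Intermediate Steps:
b(L, A) = -2
M = √9093 ≈ 95.357
M + b(g(3, 12), -92) = √9093 - 2 = -2 + √9093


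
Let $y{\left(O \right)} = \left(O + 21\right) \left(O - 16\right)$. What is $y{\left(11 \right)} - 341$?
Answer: $-501$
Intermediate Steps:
$y{\left(O \right)} = \left(-16 + O\right) \left(21 + O\right)$ ($y{\left(O \right)} = \left(21 + O\right) \left(-16 + O\right) = \left(-16 + O\right) \left(21 + O\right)$)
$y{\left(11 \right)} - 341 = \left(-336 + 11^{2} + 5 \cdot 11\right) - 341 = \left(-336 + 121 + 55\right) - 341 = -160 - 341 = -501$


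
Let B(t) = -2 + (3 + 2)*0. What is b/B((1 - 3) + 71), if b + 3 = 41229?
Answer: -20613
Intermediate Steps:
b = 41226 (b = -3 + 41229 = 41226)
B(t) = -2 (B(t) = -2 + 5*0 = -2 + 0 = -2)
b/B((1 - 3) + 71) = 41226/(-2) = 41226*(-½) = -20613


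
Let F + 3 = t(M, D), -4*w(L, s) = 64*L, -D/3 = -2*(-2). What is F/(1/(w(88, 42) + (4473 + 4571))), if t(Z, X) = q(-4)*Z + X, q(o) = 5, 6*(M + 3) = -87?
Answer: -782690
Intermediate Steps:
M = -35/2 (M = -3 + (1/6)*(-87) = -3 - 29/2 = -35/2 ≈ -17.500)
D = -12 (D = -(-6)*(-2) = -3*4 = -12)
w(L, s) = -16*L
t(Z, X) = X + 5*Z (t(Z, X) = 5*Z + X = X + 5*Z)
F = -205/2 (F = -3 + (-12 + 5*(-35/2)) = -3 + (-12 - 175/2) = -3 - 199/2 = -205/2 ≈ -102.50)
F/(1/(w(88, 42) + (4473 + 4571))) = -205/(2*(1/(-16*88 + (4473 + 4571)))) = -205/(2*(1/(-1408 + 9044))) = -205/(2*(1/7636)) = -205/(2*1/7636) = -205/2*7636 = -782690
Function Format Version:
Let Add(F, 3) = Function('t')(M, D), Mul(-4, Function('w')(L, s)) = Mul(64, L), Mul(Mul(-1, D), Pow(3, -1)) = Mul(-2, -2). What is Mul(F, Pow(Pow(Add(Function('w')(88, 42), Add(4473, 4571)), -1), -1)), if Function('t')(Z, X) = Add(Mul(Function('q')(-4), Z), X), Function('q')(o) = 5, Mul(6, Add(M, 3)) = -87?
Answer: -782690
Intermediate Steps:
M = Rational(-35, 2) (M = Add(-3, Mul(Rational(1, 6), -87)) = Add(-3, Rational(-29, 2)) = Rational(-35, 2) ≈ -17.500)
D = -12 (D = Mul(-3, Mul(-2, -2)) = Mul(-3, 4) = -12)
Function('w')(L, s) = Mul(-16, L) (Function('w')(L, s) = Mul(Rational(-1, 4), Mul(64, L)) = Mul(-16, L))
Function('t')(Z, X) = Add(X, Mul(5, Z)) (Function('t')(Z, X) = Add(Mul(5, Z), X) = Add(X, Mul(5, Z)))
F = Rational(-205, 2) (F = Add(-3, Add(-12, Mul(5, Rational(-35, 2)))) = Add(-3, Add(-12, Rational(-175, 2))) = Add(-3, Rational(-199, 2)) = Rational(-205, 2) ≈ -102.50)
Mul(F, Pow(Pow(Add(Function('w')(88, 42), Add(4473, 4571)), -1), -1)) = Mul(Rational(-205, 2), Pow(Pow(Add(Mul(-16, 88), Add(4473, 4571)), -1), -1)) = Mul(Rational(-205, 2), Pow(Pow(Add(-1408, 9044), -1), -1)) = Mul(Rational(-205, 2), Pow(Pow(7636, -1), -1)) = Mul(Rational(-205, 2), Pow(Rational(1, 7636), -1)) = Mul(Rational(-205, 2), 7636) = -782690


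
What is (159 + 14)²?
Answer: 29929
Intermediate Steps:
(159 + 14)² = 173² = 29929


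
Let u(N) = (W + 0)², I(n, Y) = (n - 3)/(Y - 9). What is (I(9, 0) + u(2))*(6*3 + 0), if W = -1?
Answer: 6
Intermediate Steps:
I(n, Y) = (-3 + n)/(-9 + Y)
u(N) = 1 (u(N) = (-1 + 0)² = (-1)² = 1)
(I(9, 0) + u(2))*(6*3 + 0) = ((-3 + 9)/(-9 + 0) + 1)*(6*3 + 0) = (6/(-9) + 1)*(18 + 0) = (-⅑*6 + 1)*18 = (-⅔ + 1)*18 = (⅓)*18 = 6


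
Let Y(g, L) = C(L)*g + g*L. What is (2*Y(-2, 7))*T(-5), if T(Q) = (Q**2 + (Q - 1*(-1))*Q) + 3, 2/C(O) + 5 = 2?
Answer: -1216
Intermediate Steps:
C(O) = -2/3 (C(O) = 2/(-5 + 2) = 2/(-3) = 2*(-1/3) = -2/3)
Y(g, L) = -2*g/3 + L*g (Y(g, L) = -2*g/3 + g*L = -2*g/3 + L*g)
T(Q) = 3 + Q**2 + Q*(1 + Q) (T(Q) = (Q**2 + (Q + 1)*Q) + 3 = (Q**2 + (1 + Q)*Q) + 3 = (Q**2 + Q*(1 + Q)) + 3 = 3 + Q**2 + Q*(1 + Q))
(2*Y(-2, 7))*T(-5) = (2*((1/3)*(-2)*(-2 + 3*7)))*(3 - 5 + 2*(-5)**2) = (2*((1/3)*(-2)*(-2 + 21)))*(3 - 5 + 2*25) = (2*((1/3)*(-2)*19))*(3 - 5 + 50) = (2*(-38/3))*48 = -76/3*48 = -1216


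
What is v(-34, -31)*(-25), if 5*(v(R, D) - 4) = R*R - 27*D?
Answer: -10065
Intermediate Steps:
v(R, D) = 4 - 27*D/5 + R²/5 (v(R, D) = 4 + (R*R - 27*D)/5 = 4 + (R² - 27*D)/5 = 4 + (-27*D/5 + R²/5) = 4 - 27*D/5 + R²/5)
v(-34, -31)*(-25) = (4 - 27/5*(-31) + (⅕)*(-34)²)*(-25) = (4 + 837/5 + (⅕)*1156)*(-25) = (4 + 837/5 + 1156/5)*(-25) = (2013/5)*(-25) = -10065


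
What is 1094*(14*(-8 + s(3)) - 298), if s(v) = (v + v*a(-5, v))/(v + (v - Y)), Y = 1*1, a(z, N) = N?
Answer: -2058908/5 ≈ -4.1178e+5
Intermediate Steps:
Y = 1
s(v) = (v + v**2)/(-1 + 2*v) (s(v) = (v + v*v)/(v + (v - 1*1)) = (v + v**2)/(v + (v - 1)) = (v + v**2)/(v + (-1 + v)) = (v + v**2)/(-1 + 2*v))
1094*(14*(-8 + s(3)) - 298) = 1094*(14*(-8 + 3*(1 + 3)/(-1 + 2*3)) - 298) = 1094*(14*(-8 + 3*4/(-1 + 6)) - 298) = 1094*(14*(-8 + 3*4/5) - 298) = 1094*(14*(-8 + 3*(1/5)*4) - 298) = 1094*(14*(-8 + 12/5) - 298) = 1094*(14*(-28/5) - 298) = 1094*(-392/5 - 298) = 1094*(-1882/5) = -2058908/5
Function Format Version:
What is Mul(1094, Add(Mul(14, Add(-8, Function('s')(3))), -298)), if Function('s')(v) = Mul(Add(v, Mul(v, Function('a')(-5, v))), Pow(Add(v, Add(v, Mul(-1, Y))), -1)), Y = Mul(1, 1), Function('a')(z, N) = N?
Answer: Rational(-2058908, 5) ≈ -4.1178e+5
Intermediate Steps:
Y = 1
Function('s')(v) = Mul(Pow(Add(-1, Mul(2, v)), -1), Add(v, Pow(v, 2))) (Function('s')(v) = Mul(Add(v, Mul(v, v)), Pow(Add(v, Add(v, Mul(-1, 1))), -1)) = Mul(Add(v, Pow(v, 2)), Pow(Add(v, Add(v, -1)), -1)) = Mul(Add(v, Pow(v, 2)), Pow(Add(v, Add(-1, v)), -1)) = Mul(Add(v, Pow(v, 2)), Pow(Add(-1, Mul(2, v)), -1)) = Mul(Pow(Add(-1, Mul(2, v)), -1), Add(v, Pow(v, 2))))
Mul(1094, Add(Mul(14, Add(-8, Function('s')(3))), -298)) = Mul(1094, Add(Mul(14, Add(-8, Mul(3, Pow(Add(-1, Mul(2, 3)), -1), Add(1, 3)))), -298)) = Mul(1094, Add(Mul(14, Add(-8, Mul(3, Pow(Add(-1, 6), -1), 4))), -298)) = Mul(1094, Add(Mul(14, Add(-8, Mul(3, Pow(5, -1), 4))), -298)) = Mul(1094, Add(Mul(14, Add(-8, Mul(3, Rational(1, 5), 4))), -298)) = Mul(1094, Add(Mul(14, Add(-8, Rational(12, 5))), -298)) = Mul(1094, Add(Mul(14, Rational(-28, 5)), -298)) = Mul(1094, Add(Rational(-392, 5), -298)) = Mul(1094, Rational(-1882, 5)) = Rational(-2058908, 5)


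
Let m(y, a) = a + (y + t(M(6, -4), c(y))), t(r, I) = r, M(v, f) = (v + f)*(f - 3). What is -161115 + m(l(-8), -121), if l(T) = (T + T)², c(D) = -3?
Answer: -160994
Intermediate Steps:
M(v, f) = (-3 + f)*(f + v) (M(v, f) = (f + v)*(-3 + f) = (-3 + f)*(f + v))
l(T) = 4*T² (l(T) = (2*T)² = 4*T²)
m(y, a) = -14 + a + y (m(y, a) = a + (y + ((-4)² - 3*(-4) - 3*6 - 4*6)) = a + (y + (16 + 12 - 18 - 24)) = a + (y - 14) = a + (-14 + y) = -14 + a + y)
-161115 + m(l(-8), -121) = -161115 + (-14 - 121 + 4*(-8)²) = -161115 + (-14 - 121 + 4*64) = -161115 + (-14 - 121 + 256) = -161115 + 121 = -160994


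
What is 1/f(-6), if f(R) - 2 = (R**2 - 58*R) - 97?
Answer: 1/289 ≈ 0.0034602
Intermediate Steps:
f(R) = -95 + R**2 - 58*R (f(R) = 2 + ((R**2 - 58*R) - 97) = 2 + (-97 + R**2 - 58*R) = -95 + R**2 - 58*R)
1/f(-6) = 1/(-95 + (-6)**2 - 58*(-6)) = 1/(-95 + 36 + 348) = 1/289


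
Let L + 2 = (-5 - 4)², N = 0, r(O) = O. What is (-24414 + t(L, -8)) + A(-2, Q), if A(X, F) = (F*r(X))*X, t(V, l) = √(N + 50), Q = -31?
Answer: -24538 + 5*√2 ≈ -24531.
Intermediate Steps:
L = 79 (L = -2 + (-5 - 4)² = -2 + (-9)² = -2 + 81 = 79)
t(V, l) = 5*√2 (t(V, l) = √(0 + 50) = √50 = 5*√2)
A(X, F) = F*X² (A(X, F) = (F*X)*X = F*X²)
(-24414 + t(L, -8)) + A(-2, Q) = (-24414 + 5*√2) - 31*(-2)² = (-24414 + 5*√2) - 31*4 = (-24414 + 5*√2) - 124 = -24538 + 5*√2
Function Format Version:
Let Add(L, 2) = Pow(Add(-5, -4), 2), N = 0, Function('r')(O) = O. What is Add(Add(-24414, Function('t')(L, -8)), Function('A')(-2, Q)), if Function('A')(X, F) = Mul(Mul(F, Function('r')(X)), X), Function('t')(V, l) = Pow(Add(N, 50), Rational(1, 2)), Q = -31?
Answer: Add(-24538, Mul(5, Pow(2, Rational(1, 2)))) ≈ -24531.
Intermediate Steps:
L = 79 (L = Add(-2, Pow(Add(-5, -4), 2)) = Add(-2, Pow(-9, 2)) = Add(-2, 81) = 79)
Function('t')(V, l) = Mul(5, Pow(2, Rational(1, 2))) (Function('t')(V, l) = Pow(Add(0, 50), Rational(1, 2)) = Pow(50, Rational(1, 2)) = Mul(5, Pow(2, Rational(1, 2))))
Function('A')(X, F) = Mul(F, Pow(X, 2)) (Function('A')(X, F) = Mul(Mul(F, X), X) = Mul(F, Pow(X, 2)))
Add(Add(-24414, Function('t')(L, -8)), Function('A')(-2, Q)) = Add(Add(-24414, Mul(5, Pow(2, Rational(1, 2)))), Mul(-31, Pow(-2, 2))) = Add(Add(-24414, Mul(5, Pow(2, Rational(1, 2)))), Mul(-31, 4)) = Add(Add(-24414, Mul(5, Pow(2, Rational(1, 2)))), -124) = Add(-24538, Mul(5, Pow(2, Rational(1, 2))))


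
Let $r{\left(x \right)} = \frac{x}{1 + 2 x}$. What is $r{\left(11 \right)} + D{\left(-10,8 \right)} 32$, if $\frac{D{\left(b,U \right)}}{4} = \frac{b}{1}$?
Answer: $- \frac{29429}{23} \approx -1279.5$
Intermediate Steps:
$D{\left(b,U \right)} = 4 b$ ($D{\left(b,U \right)} = 4 \frac{b}{1} = 4 b 1 = 4 b$)
$r{\left(11 \right)} + D{\left(-10,8 \right)} 32 = \frac{11}{1 + 2 \cdot 11} + 4 \left(-10\right) 32 = \frac{11}{1 + 22} - 1280 = \frac{11}{23} - 1280 = - \frac{29429}{23}$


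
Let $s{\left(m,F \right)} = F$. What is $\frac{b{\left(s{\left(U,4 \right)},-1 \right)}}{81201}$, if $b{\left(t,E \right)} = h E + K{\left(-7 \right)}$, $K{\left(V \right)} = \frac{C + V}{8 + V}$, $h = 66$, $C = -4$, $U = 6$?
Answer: $- \frac{77}{81201} \approx -0.00094826$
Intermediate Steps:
$K{\left(V \right)} = \frac{-4 + V}{8 + V}$
$b{\left(t,E \right)} = -11 + 66 E$ ($b{\left(t,E \right)} = 66 E + \frac{-4 - 7}{8 - 7} = 66 E + 1^{-1} \left(-11\right) = 66 E + 1 \left(-11\right) = 66 E - 11 = -11 + 66 E$)
$\frac{b{\left(s{\left(U,4 \right)},-1 \right)}}{81201} = \frac{-11 + 66 \left(-1\right)}{81201} = \left(-11 - 66\right) \frac{1}{81201} = \left(-77\right) \frac{1}{81201} = - \frac{77}{81201}$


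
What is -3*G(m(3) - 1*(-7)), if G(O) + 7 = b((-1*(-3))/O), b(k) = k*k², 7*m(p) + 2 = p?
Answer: 2597217/125000 ≈ 20.778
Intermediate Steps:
m(p) = -2/7 + p/7
b(k) = k³
G(O) = -7 + 27/O³ (G(O) = -7 + ((-1*(-3))/O)³ = -7 + (3/O)³ = -7 + 27/O³)
-3*G(m(3) - 1*(-7)) = -3*(-7 + 27/((-2/7 + (⅐)*3) - 1*(-7))³) = -3*(-7 + 27/((-2/7 + 3/7) + 7)³) = -3*(-7 + 27/(⅐ + 7)³) = -3*(-7 + 27/(50/7)³) = -3*(-7 + 27*(343/125000)) = -3*(-7 + 9261/125000) = -3*(-865739/125000) = 2597217/125000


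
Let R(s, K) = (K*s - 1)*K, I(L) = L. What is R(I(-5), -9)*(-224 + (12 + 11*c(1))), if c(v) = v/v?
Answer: 79596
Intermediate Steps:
c(v) = 1
R(s, K) = K*(-1 + K*s) (R(s, K) = (-1 + K*s)*K = K*(-1 + K*s))
R(I(-5), -9)*(-224 + (12 + 11*c(1))) = (-9*(-1 - 9*(-5)))*(-224 + (12 + 11*1)) = (-9*(-1 + 45))*(-224 + (12 + 11)) = (-9*44)*(-224 + 23) = -396*(-201) = 79596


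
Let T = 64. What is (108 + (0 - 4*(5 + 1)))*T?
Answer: 5376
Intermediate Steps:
(108 + (0 - 4*(5 + 1)))*T = (108 + (0 - 4*(5 + 1)))*64 = (108 + (0 - 4*6))*64 = (108 + (0 - 24))*64 = (108 - 24)*64 = 84*64 = 5376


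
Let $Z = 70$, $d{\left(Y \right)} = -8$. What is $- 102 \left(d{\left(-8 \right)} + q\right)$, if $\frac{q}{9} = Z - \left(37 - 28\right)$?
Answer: $-55182$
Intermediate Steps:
$q = 549$ ($q = 9 \left(70 - \left(37 - 28\right)\right) = 9 \left(70 - 9\right) = 9 \cdot 61 = 549$)
$- 102 \left(d{\left(-8 \right)} + q\right) = - 102 \left(-8 + 549\right) = \left(-102\right) 541 = -55182$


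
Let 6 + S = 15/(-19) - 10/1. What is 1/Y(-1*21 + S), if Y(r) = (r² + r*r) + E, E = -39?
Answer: 361/1016969 ≈ 0.00035498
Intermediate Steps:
S = -319/19 (S = -6 + (15/(-19) - 10/1) = -6 + (15*(-1/19) - 10*1) = -6 + (-15/19 - 10) = -6 - 205/19 = -319/19 ≈ -16.789)
Y(r) = -39 + 2*r² (Y(r) = (r² + r*r) - 39 = (r² + r²) - 39 = 2*r² - 39 = -39 + 2*r²)
1/Y(-1*21 + S) = 1/(-39 + 2*(-1*21 - 319/19)²) = 1/(-39 + 2*(-21 - 319/19)²) = 1/(-39 + 2*(-718/19)²) = 1/(-39 + 2*(515524/361)) = 1/(-39 + 1031048/361) = 1/(1016969/361) = 361/1016969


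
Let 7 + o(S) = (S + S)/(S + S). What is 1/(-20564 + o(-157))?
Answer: -1/20570 ≈ -4.8614e-5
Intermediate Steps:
o(S) = -6 (o(S) = -7 + (S + S)/(S + S) = -7 + (2*S)/((2*S)) = -7 + (2*S)*(1/(2*S)) = -7 + 1 = -6)
1/(-20564 + o(-157)) = 1/(-20564 - 6) = 1/(-20570) = -1/20570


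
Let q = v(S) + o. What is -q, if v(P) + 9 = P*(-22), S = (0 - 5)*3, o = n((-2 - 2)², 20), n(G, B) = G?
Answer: -337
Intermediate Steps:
o = 16 (o = (-2 - 2)² = (-4)² = 16)
S = -15 (S = -5*3 = -15)
v(P) = -9 - 22*P (v(P) = -9 + P*(-22) = -9 - 22*P)
q = 337 (q = (-9 - 22*(-15)) + 16 = (-9 + 330) + 16 = 321 + 16 = 337)
-q = -1*337 = -337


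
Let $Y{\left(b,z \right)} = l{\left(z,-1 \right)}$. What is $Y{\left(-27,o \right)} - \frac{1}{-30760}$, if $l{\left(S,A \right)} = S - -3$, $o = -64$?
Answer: $- \frac{1876359}{30760} \approx -61.0$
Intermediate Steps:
$l{\left(S,A \right)} = 3 + S$ ($l{\left(S,A \right)} = S + 3 = 3 + S$)
$Y{\left(b,z \right)} = 3 + z$
$Y{\left(-27,o \right)} - \frac{1}{-30760} = \left(3 - 64\right) - \frac{1}{-30760} = -61 - - \frac{1}{30760} = -61 + \frac{1}{30760} = - \frac{1876359}{30760}$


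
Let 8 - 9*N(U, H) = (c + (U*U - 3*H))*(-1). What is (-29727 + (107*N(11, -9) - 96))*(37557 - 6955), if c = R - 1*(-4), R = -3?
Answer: -7699708016/9 ≈ -8.5552e+8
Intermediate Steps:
c = 1 (c = -3 - 1*(-4) = -3 + 4 = 1)
N(U, H) = 1 - H/3 + U²/9 (N(U, H) = 8/9 - (1 + (U*U - 3*H))*(-1)/9 = 8/9 - (1 + (U² - 3*H))*(-1)/9 = 8/9 - (1 + U² - 3*H)*(-1)/9 = 8/9 - (-1 - U² + 3*H)/9 = 8/9 + (⅑ - H/3 + U²/9) = 1 - H/3 + U²/9)
(-29727 + (107*N(11, -9) - 96))*(37557 - 6955) = (-29727 + (107*(1 - ⅓*(-9) + (⅑)*11²) - 96))*(37557 - 6955) = (-29727 + (107*(1 + 3 + (⅑)*121) - 96))*30602 = (-29727 + (107*(1 + 3 + 121/9) - 96))*30602 = (-29727 + (107*(157/9) - 96))*30602 = (-29727 + (16799/9 - 96))*30602 = (-29727 + 15935/9)*30602 = -251608/9*30602 = -7699708016/9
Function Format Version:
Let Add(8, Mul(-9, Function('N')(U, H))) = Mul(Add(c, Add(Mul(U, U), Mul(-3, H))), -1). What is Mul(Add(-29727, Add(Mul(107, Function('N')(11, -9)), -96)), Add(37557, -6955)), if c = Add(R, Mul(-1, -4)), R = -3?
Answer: Rational(-7699708016, 9) ≈ -8.5552e+8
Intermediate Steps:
c = 1 (c = Add(-3, Mul(-1, -4)) = Add(-3, 4) = 1)
Function('N')(U, H) = Add(1, Mul(Rational(-1, 3), H), Mul(Rational(1, 9), Pow(U, 2))) (Function('N')(U, H) = Add(Rational(8, 9), Mul(Rational(-1, 9), Mul(Add(1, Add(Mul(U, U), Mul(-3, H))), -1))) = Add(Rational(8, 9), Mul(Rational(-1, 9), Mul(Add(1, Add(Pow(U, 2), Mul(-3, H))), -1))) = Add(Rational(8, 9), Mul(Rational(-1, 9), Mul(Add(1, Pow(U, 2), Mul(-3, H)), -1))) = Add(Rational(8, 9), Mul(Rational(-1, 9), Add(-1, Mul(-1, Pow(U, 2)), Mul(3, H)))) = Add(Rational(8, 9), Add(Rational(1, 9), Mul(Rational(-1, 3), H), Mul(Rational(1, 9), Pow(U, 2)))) = Add(1, Mul(Rational(-1, 3), H), Mul(Rational(1, 9), Pow(U, 2))))
Mul(Add(-29727, Add(Mul(107, Function('N')(11, -9)), -96)), Add(37557, -6955)) = Mul(Add(-29727, Add(Mul(107, Add(1, Mul(Rational(-1, 3), -9), Mul(Rational(1, 9), Pow(11, 2)))), -96)), Add(37557, -6955)) = Mul(Add(-29727, Add(Mul(107, Add(1, 3, Mul(Rational(1, 9), 121))), -96)), 30602) = Mul(Add(-29727, Add(Mul(107, Add(1, 3, Rational(121, 9))), -96)), 30602) = Mul(Add(-29727, Add(Mul(107, Rational(157, 9)), -96)), 30602) = Mul(Add(-29727, Add(Rational(16799, 9), -96)), 30602) = Mul(Add(-29727, Rational(15935, 9)), 30602) = Mul(Rational(-251608, 9), 30602) = Rational(-7699708016, 9)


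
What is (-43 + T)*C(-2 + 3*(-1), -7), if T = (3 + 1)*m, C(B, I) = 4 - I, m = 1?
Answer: -429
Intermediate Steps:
T = 4 (T = (3 + 1)*1 = 4*1 = 4)
(-43 + T)*C(-2 + 3*(-1), -7) = (-43 + 4)*(4 - 1*(-7)) = -39*(4 + 7) = -39*11 = -429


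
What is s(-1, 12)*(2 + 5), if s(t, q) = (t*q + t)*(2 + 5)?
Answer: -637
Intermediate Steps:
s(t, q) = 7*t + 7*q*t (s(t, q) = (q*t + t)*7 = (t + q*t)*7 = 7*t + 7*q*t)
s(-1, 12)*(2 + 5) = (7*(-1)*(1 + 12))*(2 + 5) = (7*(-1)*13)*7 = -91*7 = -637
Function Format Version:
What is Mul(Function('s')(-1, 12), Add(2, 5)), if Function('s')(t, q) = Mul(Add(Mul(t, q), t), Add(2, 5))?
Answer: -637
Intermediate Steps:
Function('s')(t, q) = Add(Mul(7, t), Mul(7, q, t)) (Function('s')(t, q) = Mul(Add(Mul(q, t), t), 7) = Mul(Add(t, Mul(q, t)), 7) = Add(Mul(7, t), Mul(7, q, t)))
Mul(Function('s')(-1, 12), Add(2, 5)) = Mul(Mul(7, -1, Add(1, 12)), Add(2, 5)) = Mul(Mul(7, -1, 13), 7) = Mul(-91, 7) = -637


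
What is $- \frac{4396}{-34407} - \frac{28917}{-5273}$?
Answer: $\frac{1018127327}{181428111} \approx 5.6117$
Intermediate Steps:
$- \frac{4396}{-34407} - \frac{28917}{-5273} = \left(-4396\right) \left(- \frac{1}{34407}\right) - - \frac{28917}{5273} = \frac{4396}{34407} + \frac{28917}{5273} = \frac{1018127327}{181428111}$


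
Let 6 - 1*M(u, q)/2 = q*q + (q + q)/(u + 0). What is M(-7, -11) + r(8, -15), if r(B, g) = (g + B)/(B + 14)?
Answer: -36437/154 ≈ -236.60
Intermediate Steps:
r(B, g) = (B + g)/(14 + B)
M(u, q) = 12 - 2*q² - 4*q/u (M(u, q) = 12 - 2*(q*q + (q + q)/(u + 0)) = 12 - 2*(q² + (2*q)/u) = 12 - 2*(q² + 2*q/u) = 12 + (-2*q² - 4*q/u) = 12 - 2*q² - 4*q/u)
M(-7, -11) + r(8, -15) = (12 - 2*(-11)² - 4*(-11)/(-7)) + (8 - 15)/(14 + 8) = (12 - 2*121 - 4*(-11)*(-⅐)) - 7/22 = (12 - 242 - 44/7) + (1/22)*(-7) = -1654/7 - 7/22 = -36437/154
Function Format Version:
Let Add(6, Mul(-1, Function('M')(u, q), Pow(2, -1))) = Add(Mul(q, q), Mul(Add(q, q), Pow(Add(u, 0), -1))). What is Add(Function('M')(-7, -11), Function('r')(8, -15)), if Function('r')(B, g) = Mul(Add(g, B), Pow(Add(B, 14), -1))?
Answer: Rational(-36437, 154) ≈ -236.60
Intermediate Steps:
Function('r')(B, g) = Mul(Pow(Add(14, B), -1), Add(B, g)) (Function('r')(B, g) = Mul(Add(B, g), Pow(Add(14, B), -1)) = Mul(Pow(Add(14, B), -1), Add(B, g)))
Function('M')(u, q) = Add(12, Mul(-2, Pow(q, 2)), Mul(-4, q, Pow(u, -1))) (Function('M')(u, q) = Add(12, Mul(-2, Add(Mul(q, q), Mul(Add(q, q), Pow(Add(u, 0), -1))))) = Add(12, Mul(-2, Add(Pow(q, 2), Mul(Mul(2, q), Pow(u, -1))))) = Add(12, Mul(-2, Add(Pow(q, 2), Mul(2, q, Pow(u, -1))))) = Add(12, Add(Mul(-2, Pow(q, 2)), Mul(-4, q, Pow(u, -1)))) = Add(12, Mul(-2, Pow(q, 2)), Mul(-4, q, Pow(u, -1))))
Add(Function('M')(-7, -11), Function('r')(8, -15)) = Add(Add(12, Mul(-2, Pow(-11, 2)), Mul(-4, -11, Pow(-7, -1))), Mul(Pow(Add(14, 8), -1), Add(8, -15))) = Add(Add(12, Mul(-2, 121), Mul(-4, -11, Rational(-1, 7))), Mul(Pow(22, -1), -7)) = Add(Add(12, -242, Rational(-44, 7)), Mul(Rational(1, 22), -7)) = Add(Rational(-1654, 7), Rational(-7, 22)) = Rational(-36437, 154)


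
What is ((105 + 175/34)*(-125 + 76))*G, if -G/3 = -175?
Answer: -96340125/34 ≈ -2.8335e+6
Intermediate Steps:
G = 525 (G = -3*(-175) = 525)
((105 + 175/34)*(-125 + 76))*G = ((105 + 175/34)*(-125 + 76))*525 = ((105 + 175*(1/34))*(-49))*525 = ((105 + 175/34)*(-49))*525 = ((3745/34)*(-49))*525 = -183505/34*525 = -96340125/34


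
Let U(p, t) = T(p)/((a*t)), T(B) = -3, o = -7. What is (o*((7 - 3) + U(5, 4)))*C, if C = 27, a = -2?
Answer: -6615/8 ≈ -826.88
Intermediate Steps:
U(p, t) = 3/(2*t) (U(p, t) = -3*(-1/(2*t)) = -(-3)/(2*t) = 3/(2*t))
(o*((7 - 3) + U(5, 4)))*C = -7*((7 - 3) + (3/2)/4)*27 = -7*(4 + (3/2)*(1/4))*27 = -7*(4 + 3/8)*27 = -7*35/8*27 = -245/8*27 = -6615/8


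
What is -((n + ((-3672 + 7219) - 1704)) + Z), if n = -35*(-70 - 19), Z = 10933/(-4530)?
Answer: -22448807/4530 ≈ -4955.6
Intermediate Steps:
Z = -10933/4530 (Z = 10933*(-1/4530) = -10933/4530 ≈ -2.4135)
n = 3115 (n = -35*(-89) = 3115)
-((n + ((-3672 + 7219) - 1704)) + Z) = -((3115 + ((-3672 + 7219) - 1704)) - 10933/4530) = -((3115 + (3547 - 1704)) - 10933/4530) = -((3115 + 1843) - 10933/4530) = -(4958 - 10933/4530) = -1*22448807/4530 = -22448807/4530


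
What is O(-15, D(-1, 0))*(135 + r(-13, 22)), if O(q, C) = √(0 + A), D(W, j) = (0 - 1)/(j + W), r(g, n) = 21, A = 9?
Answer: 468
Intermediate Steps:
D(W, j) = -1/(W + j)
O(q, C) = 3 (O(q, C) = √(0 + 9) = √9 = 3)
O(-15, D(-1, 0))*(135 + r(-13, 22)) = 3*(135 + 21) = 3*156 = 468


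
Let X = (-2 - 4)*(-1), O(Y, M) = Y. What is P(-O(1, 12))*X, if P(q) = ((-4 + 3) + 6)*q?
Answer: -30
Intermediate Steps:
X = 6 (X = -6*(-1) = 6)
P(q) = 5*q (P(q) = (-1 + 6)*q = 5*q)
P(-O(1, 12))*X = (5*(-1*1))*6 = (5*(-1))*6 = -5*6 = -30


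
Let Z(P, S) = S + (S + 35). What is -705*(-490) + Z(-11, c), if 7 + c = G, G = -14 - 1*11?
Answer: 345421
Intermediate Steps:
G = -25 (G = -14 - 11 = -25)
c = -32 (c = -7 - 25 = -32)
Z(P, S) = 35 + 2*S (Z(P, S) = S + (35 + S) = 35 + 2*S)
-705*(-490) + Z(-11, c) = -705*(-490) + (35 + 2*(-32)) = 345450 + (35 - 64) = 345450 - 29 = 345421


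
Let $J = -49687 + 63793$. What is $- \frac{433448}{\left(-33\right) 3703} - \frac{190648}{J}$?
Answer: $- \frac{954598748}{95763283} \approx -9.9683$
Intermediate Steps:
$J = 14106$
$- \frac{433448}{\left(-33\right) 3703} - \frac{190648}{J} = - \frac{433448}{\left(-33\right) 3703} - \frac{190648}{14106} = - \frac{433448}{-122199} - \frac{95324}{7053} = \left(-433448\right) \left(- \frac{1}{122199}\right) - \frac{95324}{7053} = \frac{433448}{122199} - \frac{95324}{7053} = - \frac{954598748}{95763283}$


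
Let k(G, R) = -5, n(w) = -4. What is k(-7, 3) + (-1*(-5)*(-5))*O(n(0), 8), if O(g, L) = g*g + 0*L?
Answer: -405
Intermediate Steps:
O(g, L) = g² (O(g, L) = g² + 0 = g²)
k(-7, 3) + (-1*(-5)*(-5))*O(n(0), 8) = -5 + (-1*(-5)*(-5))*(-4)² = -5 + (5*(-5))*16 = -5 - 25*16 = -5 - 400 = -405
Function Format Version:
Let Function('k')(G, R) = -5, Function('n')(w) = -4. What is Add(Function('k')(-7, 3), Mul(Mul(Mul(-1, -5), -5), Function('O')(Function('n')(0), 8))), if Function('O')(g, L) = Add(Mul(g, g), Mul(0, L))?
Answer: -405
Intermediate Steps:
Function('O')(g, L) = Pow(g, 2) (Function('O')(g, L) = Add(Pow(g, 2), 0) = Pow(g, 2))
Add(Function('k')(-7, 3), Mul(Mul(Mul(-1, -5), -5), Function('O')(Function('n')(0), 8))) = Add(-5, Mul(Mul(Mul(-1, -5), -5), Pow(-4, 2))) = Add(-5, Mul(Mul(5, -5), 16)) = Add(-5, Mul(-25, 16)) = Add(-5, -400) = -405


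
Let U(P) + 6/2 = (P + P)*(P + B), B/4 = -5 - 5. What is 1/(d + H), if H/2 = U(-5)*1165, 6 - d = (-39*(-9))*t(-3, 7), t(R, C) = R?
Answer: 1/1042569 ≈ 9.5917e-7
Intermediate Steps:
B = -40 (B = 4*(-5 - 5) = 4*(-10) = -40)
U(P) = -3 + 2*P*(-40 + P) (U(P) = -3 + (P + P)*(P - 40) = -3 + (2*P)*(-40 + P) = -3 + 2*P*(-40 + P))
d = 1059 (d = 6 - (-39*(-9))*(-3) = 6 - 351*(-3) = 6 - 1*(-1053) = 6 + 1053 = 1059)
H = 1041510 (H = 2*((-3 - 80*(-5) + 2*(-5)²)*1165) = 2*((-3 + 400 + 2*25)*1165) = 2*((-3 + 400 + 50)*1165) = 2*(447*1165) = 2*520755 = 1041510)
1/(d + H) = 1/(1059 + 1041510) = 1/1042569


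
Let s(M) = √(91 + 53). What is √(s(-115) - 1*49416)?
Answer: 2*I*√12351 ≈ 222.27*I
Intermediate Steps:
s(M) = 12 (s(M) = √144 = 12)
√(s(-115) - 1*49416) = √(12 - 1*49416) = √(12 - 49416) = √(-49404) = 2*I*√12351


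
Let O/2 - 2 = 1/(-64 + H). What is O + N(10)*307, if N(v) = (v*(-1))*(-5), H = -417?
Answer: 7385272/481 ≈ 15354.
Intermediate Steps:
O = 1922/481 (O = 4 + 2/(-64 - 417) = 4 + 2/(-481) = 4 + 2*(-1/481) = 4 - 2/481 = 1922/481 ≈ 3.9958)
N(v) = 5*v (N(v) = -v*(-5) = 5*v)
O + N(10)*307 = 1922/481 + (5*10)*307 = 1922/481 + 50*307 = 1922/481 + 15350 = 7385272/481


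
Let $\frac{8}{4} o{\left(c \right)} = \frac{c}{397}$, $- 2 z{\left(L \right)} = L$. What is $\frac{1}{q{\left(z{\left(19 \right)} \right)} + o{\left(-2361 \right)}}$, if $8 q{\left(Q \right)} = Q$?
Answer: $- \frac{6352}{26431} \approx -0.24032$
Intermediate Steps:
$z{\left(L \right)} = - \frac{L}{2}$
$q{\left(Q \right)} = \frac{Q}{8}$
$o{\left(c \right)} = \frac{c}{794}$ ($o{\left(c \right)} = \frac{c \frac{1}{397}}{2} = \frac{\frac{1}{397} c}{2} = \frac{c}{794}$)
$\frac{1}{q{\left(z{\left(19 \right)} \right)} + o{\left(-2361 \right)}} = \frac{1}{\frac{\left(- \frac{1}{2}\right) 19}{8} + \frac{1}{794} \left(-2361\right)} = \frac{1}{\frac{1}{8} \left(- \frac{19}{2}\right) - \frac{2361}{794}} = \frac{1}{- \frac{19}{16} - \frac{2361}{794}} = \frac{1}{- \frac{26431}{6352}} = - \frac{6352}{26431}$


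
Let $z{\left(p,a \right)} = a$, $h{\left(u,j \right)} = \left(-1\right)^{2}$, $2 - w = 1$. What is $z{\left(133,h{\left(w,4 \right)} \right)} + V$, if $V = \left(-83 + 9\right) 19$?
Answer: $-1405$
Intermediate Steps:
$w = 1$ ($w = 2 - 1 = 1$)
$h{\left(u,j \right)} = 1$
$V = -1406$ ($V = \left(-74\right) 19 = -1406$)
$z{\left(133,h{\left(w,4 \right)} \right)} + V = 1 - 1406 = -1405$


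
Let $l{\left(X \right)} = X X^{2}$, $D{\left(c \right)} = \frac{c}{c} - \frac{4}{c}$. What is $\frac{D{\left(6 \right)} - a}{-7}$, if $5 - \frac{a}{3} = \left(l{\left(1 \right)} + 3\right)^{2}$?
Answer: $- \frac{100}{21} \approx -4.7619$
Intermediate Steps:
$D{\left(c \right)} = 1 - \frac{4}{c}$
$l{\left(X \right)} = X^{3}$
$a = -33$ ($a = 15 - 3 \left(1^{3} + 3\right)^{2} = 15 - 3 \left(1 + 3\right)^{2} = 15 - 3 \cdot 4^{2} = 15 - 48 = -33$)
$\frac{D{\left(6 \right)} - a}{-7} = \frac{\frac{-4 + 6}{6} - -33}{-7} = - \frac{\frac{1}{6} \cdot 2 + 33}{7} = - \frac{\frac{1}{3} + 33}{7} = \left(- \frac{1}{7}\right) \frac{100}{3} = - \frac{100}{21}$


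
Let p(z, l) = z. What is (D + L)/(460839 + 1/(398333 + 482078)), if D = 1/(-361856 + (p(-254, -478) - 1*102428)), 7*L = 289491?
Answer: 16913898976601723/188475945837078540 ≈ 0.089740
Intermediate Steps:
L = 289491/7 (L = (⅐)*289491 = 289491/7 ≈ 41356.)
D = -1/464538 (D = 1/(-361856 + (-254 - 1*102428)) = 1/(-361856 + (-254 - 102428)) = 1/(-361856 - 102682) = 1/(-464538) = -1/464538 ≈ -2.1527e-6)
(D + L)/(460839 + 1/(398333 + 482078)) = (-1/464538 + 289491/7)/(460839 + 1/(398333 + 482078)) = 134479570151/(3251766*(460839 + 1/880411)) = 134479570151/(3251766*(405727724830/880411)) = (134479570151/3251766)*(880411/405727724830) = 16913898976601723/188475945837078540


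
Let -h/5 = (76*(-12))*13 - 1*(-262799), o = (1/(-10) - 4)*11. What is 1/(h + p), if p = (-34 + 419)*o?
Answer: -2/2544157 ≈ -7.8612e-7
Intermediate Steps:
o = -451/10 (o = (-1/10 - 4)*11 = -41/10*11 = -451/10 ≈ -45.100)
p = -34727/2 (p = (-34 + 419)*(-451/10) = 385*(-451/10) = -34727/2 ≈ -17364.)
h = -1254715 (h = -5*((76*(-12))*13 - 1*(-262799)) = -5*(-912*13 + 262799) = -5*(-11856 + 262799) = -5*250943 = -1254715)
1/(h + p) = 1/(-1254715 - 34727/2) = 1/(-2544157/2) = -2/2544157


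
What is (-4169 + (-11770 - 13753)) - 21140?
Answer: -50832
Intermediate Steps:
(-4169 + (-11770 - 13753)) - 21140 = (-4169 - 25523) - 21140 = -29692 - 21140 = -50832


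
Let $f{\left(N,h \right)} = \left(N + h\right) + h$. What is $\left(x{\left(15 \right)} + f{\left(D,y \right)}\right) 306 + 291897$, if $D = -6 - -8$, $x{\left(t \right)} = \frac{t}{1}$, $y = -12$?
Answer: $289755$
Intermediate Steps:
$x{\left(t \right)} = t$ ($x{\left(t \right)} = t 1 = t$)
$D = 2$ ($D = -6 + 8 = 2$)
$f{\left(N,h \right)} = N + 2 h$
$\left(x{\left(15 \right)} + f{\left(D,y \right)}\right) 306 + 291897 = \left(15 + \left(2 + 2 \left(-12\right)\right)\right) 306 + 291897 = \left(15 + \left(2 - 24\right)\right) 306 + 291897 = \left(15 - 22\right) 306 + 291897 = \left(-7\right) 306 + 291897 = -2142 + 291897 = 289755$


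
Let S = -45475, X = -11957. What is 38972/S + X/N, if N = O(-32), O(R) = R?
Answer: 542497471/1455200 ≈ 372.80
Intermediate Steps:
N = -32
38972/S + X/N = 38972/(-45475) - 11957/(-32) = 38972*(-1/45475) - 11957*(-1/32) = -38972/45475 + 11957/32 = 542497471/1455200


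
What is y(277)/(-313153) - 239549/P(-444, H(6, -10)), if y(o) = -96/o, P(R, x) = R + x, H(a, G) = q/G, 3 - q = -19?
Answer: 103896451090021/193524483011 ≈ 536.86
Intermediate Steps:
q = 22 (q = 3 - 1*(-19) = 3 + 19 = 22)
H(a, G) = 22/G
y(277)/(-313153) - 239549/P(-444, H(6, -10)) = -96/277/(-313153) - 239549/(-444 + 22/(-10)) = -96*1/277*(-1/313153) - 239549/(-444 + 22*(-⅒)) = -96/277*(-1/313153) - 239549/(-444 - 11/5) = 96/86743381 - 239549/(-2231/5) = 96/86743381 - 239549*(-5/2231) = 96/86743381 + 1197745/2231 = 103896451090021/193524483011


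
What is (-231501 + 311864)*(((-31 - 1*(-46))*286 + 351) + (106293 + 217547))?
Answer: 26397718603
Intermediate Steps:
(-231501 + 311864)*(((-31 - 1*(-46))*286 + 351) + (106293 + 217547)) = 80363*(((-31 + 46)*286 + 351) + 323840) = 80363*((15*286 + 351) + 323840) = 80363*((4290 + 351) + 323840) = 80363*(4641 + 323840) = 80363*328481 = 26397718603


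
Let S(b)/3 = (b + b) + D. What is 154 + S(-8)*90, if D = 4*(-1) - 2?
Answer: -5786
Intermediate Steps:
D = -6 (D = -4 - 2 = -6)
S(b) = -18 + 6*b (S(b) = 3*((b + b) - 6) = 3*(2*b - 6) = 3*(-6 + 2*b) = -18 + 6*b)
154 + S(-8)*90 = 154 + (-18 + 6*(-8))*90 = 154 + (-18 - 48)*90 = 154 - 66*90 = 154 - 5940 = -5786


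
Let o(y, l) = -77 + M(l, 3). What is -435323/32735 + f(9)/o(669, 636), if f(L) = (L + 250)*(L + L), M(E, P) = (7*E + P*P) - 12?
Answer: -875310793/71558710 ≈ -12.232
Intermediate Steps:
M(E, P) = -12 + P² + 7*E (M(E, P) = (7*E + P²) - 12 = (P² + 7*E) - 12 = -12 + P² + 7*E)
f(L) = 2*L*(250 + L) (f(L) = (250 + L)*(2*L) = 2*L*(250 + L))
o(y, l) = -80 + 7*l (o(y, l) = -77 + (-12 + 3² + 7*l) = -77 + (-12 + 9 + 7*l) = -77 + (-3 + 7*l) = -80 + 7*l)
-435323/32735 + f(9)/o(669, 636) = -435323/32735 + (2*9*(250 + 9))/(-80 + 7*636) = -435323*1/32735 + (2*9*259)/(-80 + 4452) = -435323/32735 + 4662/4372 = -435323/32735 + 4662*(1/4372) = -435323/32735 + 2331/2186 = -875310793/71558710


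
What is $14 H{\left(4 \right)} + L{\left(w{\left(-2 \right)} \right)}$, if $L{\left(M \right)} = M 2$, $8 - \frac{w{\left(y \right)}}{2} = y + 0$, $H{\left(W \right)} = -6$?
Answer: $-44$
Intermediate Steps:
$w{\left(y \right)} = 16 - 2 y$ ($w{\left(y \right)} = 16 - 2 \left(y + 0\right) = 16 - 2 y$)
$L{\left(M \right)} = 2 M$
$14 H{\left(4 \right)} + L{\left(w{\left(-2 \right)} \right)} = 14 \left(-6\right) + 2 \left(16 - -4\right) = -84 + 2 \left(16 + 4\right) = -84 + 2 \cdot 20 = -84 + 40 = -44$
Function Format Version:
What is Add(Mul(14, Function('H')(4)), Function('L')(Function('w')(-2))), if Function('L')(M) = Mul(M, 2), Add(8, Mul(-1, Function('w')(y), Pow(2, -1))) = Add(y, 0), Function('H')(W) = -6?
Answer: -44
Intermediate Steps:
Function('w')(y) = Add(16, Mul(-2, y)) (Function('w')(y) = Add(16, Mul(-2, Add(y, 0))) = Add(16, Mul(-2, y)))
Function('L')(M) = Mul(2, M)
Add(Mul(14, Function('H')(4)), Function('L')(Function('w')(-2))) = Add(Mul(14, -6), Mul(2, Add(16, Mul(-2, -2)))) = Add(-84, Mul(2, Add(16, 4))) = Add(-84, Mul(2, 20)) = Add(-84, 40) = -44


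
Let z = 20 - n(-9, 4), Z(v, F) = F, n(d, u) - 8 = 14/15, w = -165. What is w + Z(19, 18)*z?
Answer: 171/5 ≈ 34.200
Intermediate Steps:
n(d, u) = 134/15 (n(d, u) = 8 + 14/15 = 134/15)
z = 166/15 (z = 20 - 1*134/15 = 20 - 134/15 = 166/15 ≈ 11.067)
w + Z(19, 18)*z = -165 + 18*(166/15) = -165 + 996/5 = 171/5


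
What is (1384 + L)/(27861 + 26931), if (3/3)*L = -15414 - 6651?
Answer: -20681/54792 ≈ -0.37745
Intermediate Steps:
L = -22065 (L = -15414 - 6651 = -22065)
(1384 + L)/(27861 + 26931) = (1384 - 22065)/(27861 + 26931) = -20681/54792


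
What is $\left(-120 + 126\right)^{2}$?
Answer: $36$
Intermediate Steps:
$\left(-120 + 126\right)^{2} = 6^{2} = 36$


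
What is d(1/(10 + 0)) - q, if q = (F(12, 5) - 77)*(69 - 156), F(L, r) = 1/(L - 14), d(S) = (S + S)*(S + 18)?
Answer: -168472/25 ≈ -6738.9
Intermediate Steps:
d(S) = 2*S*(18 + S) (d(S) = (2*S)*(18 + S) = 2*S*(18 + S))
F(L, r) = 1/(-14 + L)
q = 13485/2 (q = (1/(-14 + 12) - 77)*(69 - 156) = (1/(-2) - 77)*(-87) = (-1/2 - 77)*(-87) = -155/2*(-87) = 13485/2 ≈ 6742.5)
d(1/(10 + 0)) - q = 2*(18 + 1/(10 + 0))/(10 + 0) - 1*13485/2 = 2*(18 + 1/10)/10 - 13485/2 = 2*(1/10)*(18 + 1/10) - 13485/2 = 2*(1/10)*(181/10) - 13485/2 = 181/50 - 13485/2 = -168472/25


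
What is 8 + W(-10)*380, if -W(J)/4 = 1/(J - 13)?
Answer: 1704/23 ≈ 74.087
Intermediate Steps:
W(J) = -4/(-13 + J) (W(J) = -4/(J - 13) = -4/(-13 + J))
8 + W(-10)*380 = 8 - 4/(-13 - 10)*380 = 8 - 4/(-23)*380 = 8 - 4*(-1/23)*380 = 8 + (4/23)*380 = 8 + 1520/23 = 1704/23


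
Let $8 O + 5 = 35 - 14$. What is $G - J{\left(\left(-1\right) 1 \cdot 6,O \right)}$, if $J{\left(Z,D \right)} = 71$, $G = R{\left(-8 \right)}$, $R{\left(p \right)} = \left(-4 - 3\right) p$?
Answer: $-15$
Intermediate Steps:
$O = 2$ ($O = - \frac{5}{8} + \frac{35 - 14}{8} = - \frac{5}{8} + \frac{1}{8} \cdot 21 = - \frac{5}{8} + \frac{21}{8} = 2$)
$R{\left(p \right)} = - 7 p$
$G = 56$ ($G = \left(-7\right) \left(-8\right) = 56$)
$G - J{\left(\left(-1\right) 1 \cdot 6,O \right)} = 56 - 71 = -15$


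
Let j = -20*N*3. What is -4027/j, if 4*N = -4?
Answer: -4027/60 ≈ -67.117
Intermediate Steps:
N = -1 (N = (¼)*(-4) = -1)
j = 60 (j = -20*(-1)*3 = 20*3 = 60)
-4027/j = -4027/60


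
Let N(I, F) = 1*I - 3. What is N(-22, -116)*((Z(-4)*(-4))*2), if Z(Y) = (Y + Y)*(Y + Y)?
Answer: 12800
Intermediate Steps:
N(I, F) = -3 + I (N(I, F) = I - 3 = -3 + I)
Z(Y) = 4*Y**2 (Z(Y) = (2*Y)*(2*Y) = 4*Y**2)
N(-22, -116)*((Z(-4)*(-4))*2) = (-3 - 22)*(((4*(-4)**2)*(-4))*2) = -25*(4*16)*(-4)*2 = -25*64*(-4)*2 = -(-6400)*2 = -25*(-512) = 12800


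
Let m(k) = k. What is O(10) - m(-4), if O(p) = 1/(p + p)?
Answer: 81/20 ≈ 4.0500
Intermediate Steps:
O(p) = 1/(2*p)
O(10) - m(-4) = (1/2)/10 - 1*(-4) = (1/2)*(1/10) + 4 = 1/20 + 4 = 81/20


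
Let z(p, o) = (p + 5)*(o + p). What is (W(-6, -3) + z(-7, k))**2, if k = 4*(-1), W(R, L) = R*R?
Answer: 3364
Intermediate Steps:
W(R, L) = R**2
k = -4
z(p, o) = (5 + p)*(o + p)
(W(-6, -3) + z(-7, k))**2 = ((-6)**2 + ((-7)**2 + 5*(-4) + 5*(-7) - 4*(-7)))**2 = (36 + (49 - 20 - 35 + 28))**2 = (36 + 22)**2 = 58**2 = 3364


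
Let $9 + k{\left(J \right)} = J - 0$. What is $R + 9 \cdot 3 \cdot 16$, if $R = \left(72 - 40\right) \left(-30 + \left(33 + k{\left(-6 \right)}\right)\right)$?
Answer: $48$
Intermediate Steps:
$k{\left(J \right)} = -9 + J$ ($k{\left(J \right)} = -9 + \left(J - 0\right) = -9 + \left(J + 0\right) = -9 + J$)
$R = -384$ ($R = \left(72 - 40\right) \left(-30 + \left(33 - 15\right)\right) = 32 \left(-30 + \left(33 - 15\right)\right) = 32 \left(-30 + 18\right) = 32 \left(-12\right) = -384$)
$R + 9 \cdot 3 \cdot 16 = -384 + 9 \cdot 3 \cdot 16 = -384 + 27 \cdot 16 = -384 + 432 = 48$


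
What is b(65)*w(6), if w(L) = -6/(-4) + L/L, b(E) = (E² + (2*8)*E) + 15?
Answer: 13200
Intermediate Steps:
b(E) = 15 + E² + 16*E (b(E) = (E² + 16*E) + 15 = 15 + E² + 16*E)
w(L) = 5/2 (w(L) = -6*(-¼) + 1 = 3/2 + 1 = 5/2)
b(65)*w(6) = (15 + 65² + 16*65)*(5/2) = (15 + 4225 + 1040)*(5/2) = 5280*(5/2) = 13200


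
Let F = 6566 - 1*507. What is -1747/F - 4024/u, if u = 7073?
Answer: -36737947/42855307 ≈ -0.85726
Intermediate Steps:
F = 6059 (F = 6566 - 507 = 6059)
-1747/F - 4024/u = -1747/6059 - 4024/7073 = -36737947/42855307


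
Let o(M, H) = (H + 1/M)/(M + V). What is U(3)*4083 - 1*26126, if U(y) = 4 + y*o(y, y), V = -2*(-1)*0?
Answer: 3816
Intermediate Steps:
V = 0 (V = 2*0 = 0)
o(M, H) = (H + 1/M)/M (o(M, H) = (H + 1/M)/(M + 0) = (H + 1/M)/M)
U(y) = 4 + (1 + y²)/y (U(y) = 4 + y*((1 + y*y)/y²) = 4 + y*((1 + y²)/y²) = 4 + (1 + y²)/y)
U(3)*4083 - 1*26126 = (4 + 3 + 1/3)*4083 - 1*26126 = (4 + 3 + ⅓)*4083 - 26126 = (22/3)*4083 - 26126 = 29942 - 26126 = 3816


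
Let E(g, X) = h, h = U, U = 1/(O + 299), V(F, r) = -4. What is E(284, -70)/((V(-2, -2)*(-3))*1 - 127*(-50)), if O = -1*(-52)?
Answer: 1/2233062 ≈ 4.4782e-7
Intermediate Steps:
O = 52
U = 1/351 (U = 1/(52 + 299) = 1/351 ≈ 0.0028490)
h = 1/351 ≈ 0.0028490
E(g, X) = 1/351
E(284, -70)/((V(-2, -2)*(-3))*1 - 127*(-50)) = 1/(351*(-4*(-3)*1 - 127*(-50))) = 1/(351*(12*1 + 6350)) = 1/(351*(12 + 6350)) = (1/351)/6362 = (1/351)*(1/6362) = 1/2233062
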